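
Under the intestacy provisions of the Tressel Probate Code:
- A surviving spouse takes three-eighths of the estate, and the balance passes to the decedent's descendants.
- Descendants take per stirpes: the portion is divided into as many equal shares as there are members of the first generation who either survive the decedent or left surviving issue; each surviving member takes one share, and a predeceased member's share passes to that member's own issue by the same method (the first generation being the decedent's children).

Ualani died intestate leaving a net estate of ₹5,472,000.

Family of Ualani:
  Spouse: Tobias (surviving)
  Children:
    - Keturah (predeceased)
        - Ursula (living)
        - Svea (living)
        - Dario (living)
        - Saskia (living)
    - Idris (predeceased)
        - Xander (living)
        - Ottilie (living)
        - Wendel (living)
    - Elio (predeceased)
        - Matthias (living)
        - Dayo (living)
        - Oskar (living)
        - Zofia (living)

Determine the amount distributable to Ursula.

Tobias takes three-eighths of ₹5,472,000 = ₹2,052,000. The remaining ₹3,420,000 passes to the descendants.
The descendants' portion (₹3,420,000) is divided into 3 shares of ₹1,140,000: Keturah's ₹1,140,000 share passes to Keturah's issue; Idris's ₹1,140,000 share passes to Idris's issue; Elio's ₹1,140,000 share passes to Elio's issue.
Keturah's share (₹1,140,000) is divided into 4 shares of ₹285,000: Ursula, Svea, Dario, and Saskia each take ₹285,000.
Idris's share (₹1,140,000) is divided into 3 shares of ₹380,000: Xander, Ottilie, and Wendel each take ₹380,000.
Elio's share (₹1,140,000) is divided into 4 shares of ₹285,000: Matthias, Dayo, Oskar, and Zofia each take ₹285,000.

Ursula receives ₹285,000.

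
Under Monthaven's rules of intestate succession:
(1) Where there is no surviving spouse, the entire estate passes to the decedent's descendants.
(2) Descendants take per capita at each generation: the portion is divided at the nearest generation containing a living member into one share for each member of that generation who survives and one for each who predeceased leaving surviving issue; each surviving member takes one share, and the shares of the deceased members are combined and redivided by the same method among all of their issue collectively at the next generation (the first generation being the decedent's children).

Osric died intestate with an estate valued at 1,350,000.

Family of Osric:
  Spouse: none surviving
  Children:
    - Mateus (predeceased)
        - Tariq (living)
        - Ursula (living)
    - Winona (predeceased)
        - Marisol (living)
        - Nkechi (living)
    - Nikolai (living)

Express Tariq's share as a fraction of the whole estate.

The entire 1,350,000 passes to the descendants.
That amount (1,350,000) is divided at the children's generation into 3 shares of 450,000. Nikolai takes 450,000. The 2 shares of the deceased (Mateus and Winona) are combined into a pool of 900,000.
That pool (900,000) is divided at the grandchildren's generation equally among Tariq, Ursula, Marisol, and Nkechi: 225,000 each.

Tariq receives 1/6 of the estate.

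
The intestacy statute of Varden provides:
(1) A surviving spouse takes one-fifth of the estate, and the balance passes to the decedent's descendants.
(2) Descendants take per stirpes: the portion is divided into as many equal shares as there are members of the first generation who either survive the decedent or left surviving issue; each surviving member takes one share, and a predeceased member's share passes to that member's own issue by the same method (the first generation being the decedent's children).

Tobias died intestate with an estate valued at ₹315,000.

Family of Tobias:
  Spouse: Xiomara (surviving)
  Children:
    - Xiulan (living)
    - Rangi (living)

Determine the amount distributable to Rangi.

Rangi receives ₹126,000.

Xiomara takes one-fifth of ₹315,000 = ₹63,000. The remaining ₹252,000 passes to the descendants.
The descendants' portion (₹252,000) is divided into 2 shares of ₹126,000: Xiulan and Rangi each take ₹126,000.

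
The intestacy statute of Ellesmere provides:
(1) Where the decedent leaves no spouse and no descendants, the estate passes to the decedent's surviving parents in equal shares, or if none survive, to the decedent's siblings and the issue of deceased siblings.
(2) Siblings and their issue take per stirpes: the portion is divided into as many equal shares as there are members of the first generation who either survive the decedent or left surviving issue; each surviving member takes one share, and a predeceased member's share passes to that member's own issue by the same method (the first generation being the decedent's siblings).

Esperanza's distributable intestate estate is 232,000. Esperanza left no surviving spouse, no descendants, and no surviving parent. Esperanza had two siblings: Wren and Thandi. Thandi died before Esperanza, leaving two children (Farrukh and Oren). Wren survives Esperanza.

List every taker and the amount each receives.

Wren: 116,000; Farrukh: 58,000; Oren: 58,000

The entire 232,000 passes to the siblings and their issue.
That amount (232,000) is divided into 2 shares of 116,000: Wren takes 116,000; Thandi's 116,000 share passes to Thandi's issue.
Thandi's share (116,000) is divided into 2 shares of 58,000: Farrukh and Oren each take 58,000.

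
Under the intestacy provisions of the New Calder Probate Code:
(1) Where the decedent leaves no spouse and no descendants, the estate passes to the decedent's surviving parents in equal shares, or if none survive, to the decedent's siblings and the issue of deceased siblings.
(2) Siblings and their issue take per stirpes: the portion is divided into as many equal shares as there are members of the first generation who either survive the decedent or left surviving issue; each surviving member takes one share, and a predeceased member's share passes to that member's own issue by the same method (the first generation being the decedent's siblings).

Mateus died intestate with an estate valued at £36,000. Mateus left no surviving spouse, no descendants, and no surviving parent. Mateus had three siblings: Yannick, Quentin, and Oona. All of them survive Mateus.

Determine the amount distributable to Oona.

The entire £36,000 passes to the siblings and their issue.
That amount (£36,000) is divided into 3 shares of £12,000: Yannick, Quentin, and Oona each take £12,000.

Oona receives £12,000.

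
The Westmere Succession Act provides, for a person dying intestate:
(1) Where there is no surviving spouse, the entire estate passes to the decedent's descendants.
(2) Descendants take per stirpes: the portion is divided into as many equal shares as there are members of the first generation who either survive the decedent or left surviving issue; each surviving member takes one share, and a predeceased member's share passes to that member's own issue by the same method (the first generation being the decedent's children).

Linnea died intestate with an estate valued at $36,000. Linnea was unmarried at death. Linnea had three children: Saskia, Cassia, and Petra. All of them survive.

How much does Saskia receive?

Saskia receives $12,000.

The entire $36,000 passes to the descendants.
That amount ($36,000) is divided into 3 shares of $12,000: Saskia, Cassia, and Petra each take $12,000.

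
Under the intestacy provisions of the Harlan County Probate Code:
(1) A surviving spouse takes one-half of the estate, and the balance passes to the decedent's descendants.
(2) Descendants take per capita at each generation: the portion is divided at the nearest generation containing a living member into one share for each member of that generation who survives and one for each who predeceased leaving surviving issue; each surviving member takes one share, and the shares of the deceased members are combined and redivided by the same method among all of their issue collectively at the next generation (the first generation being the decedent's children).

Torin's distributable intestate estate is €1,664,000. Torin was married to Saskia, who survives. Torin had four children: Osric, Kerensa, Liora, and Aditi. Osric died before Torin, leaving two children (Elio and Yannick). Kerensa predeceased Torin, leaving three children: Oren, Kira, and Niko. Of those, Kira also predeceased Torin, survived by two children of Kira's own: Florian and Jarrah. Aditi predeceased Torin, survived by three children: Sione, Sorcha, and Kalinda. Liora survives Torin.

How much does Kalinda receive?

Kalinda receives €78,000.

Saskia takes one-half of €1,664,000 = €832,000. The remaining €832,000 passes to the descendants.
The descendants' portion (€832,000) is divided at the children's generation into 4 shares of €208,000. Liora takes €208,000. The 3 shares of the deceased (Osric, Kerensa, and Aditi) are combined into a pool of €624,000.
That pool (€624,000) is divided at the grandchildren's generation into 8 shares of €78,000. Elio, Yannick, Oren, Niko, Sione, Sorcha, and Kalinda each take €78,000. The remaining share for the deceased Kira (€78,000) is carried to the next generation.
That pool (€78,000) is divided at the great-grandchildren's generation equally among Florian and Jarrah: €39,000 each.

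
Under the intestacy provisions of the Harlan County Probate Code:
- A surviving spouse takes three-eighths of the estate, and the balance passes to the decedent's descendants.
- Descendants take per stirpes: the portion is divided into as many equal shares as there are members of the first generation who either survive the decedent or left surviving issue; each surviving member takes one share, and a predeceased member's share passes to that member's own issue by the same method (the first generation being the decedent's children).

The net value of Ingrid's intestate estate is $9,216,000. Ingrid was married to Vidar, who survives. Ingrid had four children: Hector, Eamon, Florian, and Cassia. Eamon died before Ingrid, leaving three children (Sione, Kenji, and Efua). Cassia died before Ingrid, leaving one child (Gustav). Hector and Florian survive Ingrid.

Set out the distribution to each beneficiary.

Vidar: $3,456,000; Hector: $1,440,000; Sione: $480,000; Kenji: $480,000; Efua: $480,000; Florian: $1,440,000; Gustav: $1,440,000

Vidar takes three-eighths of $9,216,000 = $3,456,000. The remaining $5,760,000 passes to the descendants.
The descendants' portion ($5,760,000) is divided into 4 shares of $1,440,000: Hector and Florian each take $1,440,000; Eamon's $1,440,000 share passes to Eamon's issue; Cassia's $1,440,000 share passes to Cassia's issue.
Eamon's share ($1,440,000) is divided into 3 shares of $480,000: Sione, Kenji, and Efua each take $480,000.
Cassia's share ($1,440,000) passes entirely to Gustav.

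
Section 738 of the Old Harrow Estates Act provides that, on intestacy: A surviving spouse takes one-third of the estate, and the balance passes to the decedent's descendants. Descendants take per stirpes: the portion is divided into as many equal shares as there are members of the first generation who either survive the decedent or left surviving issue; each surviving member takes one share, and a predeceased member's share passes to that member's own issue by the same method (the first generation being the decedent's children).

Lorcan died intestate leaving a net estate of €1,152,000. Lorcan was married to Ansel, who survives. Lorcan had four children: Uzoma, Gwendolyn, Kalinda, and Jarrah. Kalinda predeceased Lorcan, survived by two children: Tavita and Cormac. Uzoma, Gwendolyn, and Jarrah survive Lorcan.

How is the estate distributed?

Ansel takes one-third of €1,152,000 = €384,000. The remaining €768,000 passes to the descendants.
The descendants' portion (€768,000) is divided into 4 shares of €192,000: Uzoma, Gwendolyn, and Jarrah each take €192,000; Kalinda's €192,000 share passes to Kalinda's issue.
Kalinda's share (€192,000) is divided into 2 shares of €96,000: Tavita and Cormac each take €96,000.

Ansel: €384,000; Uzoma: €192,000; Gwendolyn: €192,000; Tavita: €96,000; Cormac: €96,000; Jarrah: €192,000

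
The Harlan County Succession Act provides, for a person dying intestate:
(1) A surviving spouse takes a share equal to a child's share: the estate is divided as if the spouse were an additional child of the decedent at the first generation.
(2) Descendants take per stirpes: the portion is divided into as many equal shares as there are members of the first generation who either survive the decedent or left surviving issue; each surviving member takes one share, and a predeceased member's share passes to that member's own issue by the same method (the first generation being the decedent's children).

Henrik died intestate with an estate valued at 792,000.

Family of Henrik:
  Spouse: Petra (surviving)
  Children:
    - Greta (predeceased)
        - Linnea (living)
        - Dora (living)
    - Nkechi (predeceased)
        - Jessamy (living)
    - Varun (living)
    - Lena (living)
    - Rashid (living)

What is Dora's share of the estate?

The spouse counts as an additional share at the children's level, so there are 6 primary shares of 132,000. Petra takes one such share (132,000).
The children's combined portion (660,000) is divided into 5 shares of 132,000: Varun, Lena, and Rashid each take 132,000; Greta's 132,000 share passes to Greta's issue; Nkechi's 132,000 share passes to Nkechi's issue.
Greta's share (132,000) is divided into 2 shares of 66,000: Linnea and Dora each take 66,000.
Nkechi's share (132,000) passes entirely to Jessamy.

Dora receives 66,000.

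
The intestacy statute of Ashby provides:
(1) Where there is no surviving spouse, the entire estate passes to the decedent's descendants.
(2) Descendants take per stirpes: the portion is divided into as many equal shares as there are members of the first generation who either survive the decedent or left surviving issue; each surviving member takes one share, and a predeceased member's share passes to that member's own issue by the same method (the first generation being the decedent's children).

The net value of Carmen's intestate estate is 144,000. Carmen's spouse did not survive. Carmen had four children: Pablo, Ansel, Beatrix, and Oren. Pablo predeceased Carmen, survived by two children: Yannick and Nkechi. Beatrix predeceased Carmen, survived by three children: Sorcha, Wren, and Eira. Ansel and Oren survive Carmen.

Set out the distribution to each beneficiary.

Yannick: 18,000; Nkechi: 18,000; Ansel: 36,000; Sorcha: 12,000; Wren: 12,000; Eira: 12,000; Oren: 36,000

The entire 144,000 passes to the descendants.
That amount (144,000) is divided into 4 shares of 36,000: Ansel and Oren each take 36,000; Pablo's 36,000 share passes to Pablo's issue; Beatrix's 36,000 share passes to Beatrix's issue.
Pablo's share (36,000) is divided into 2 shares of 18,000: Yannick and Nkechi each take 18,000.
Beatrix's share (36,000) is divided into 3 shares of 12,000: Sorcha, Wren, and Eira each take 12,000.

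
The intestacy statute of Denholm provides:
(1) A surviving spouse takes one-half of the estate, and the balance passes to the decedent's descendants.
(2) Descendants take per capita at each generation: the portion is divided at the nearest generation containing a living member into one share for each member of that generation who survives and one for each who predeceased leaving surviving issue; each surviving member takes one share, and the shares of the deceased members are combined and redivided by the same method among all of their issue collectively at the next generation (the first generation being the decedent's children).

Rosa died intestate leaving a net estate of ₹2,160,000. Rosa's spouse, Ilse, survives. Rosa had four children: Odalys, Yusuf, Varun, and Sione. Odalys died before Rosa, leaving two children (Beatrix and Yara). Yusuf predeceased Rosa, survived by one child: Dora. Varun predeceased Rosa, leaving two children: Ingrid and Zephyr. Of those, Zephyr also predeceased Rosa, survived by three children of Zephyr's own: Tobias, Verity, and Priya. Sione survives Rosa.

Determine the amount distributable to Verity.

Verity receives ₹54,000.

Ilse takes one-half of ₹2,160,000 = ₹1,080,000. The remaining ₹1,080,000 passes to the descendants.
The descendants' portion (₹1,080,000) is divided at the children's generation into 4 shares of ₹270,000. Sione takes ₹270,000. The 3 shares of the deceased (Odalys, Yusuf, and Varun) are combined into a pool of ₹810,000.
That pool (₹810,000) is divided at the grandchildren's generation into 5 shares of ₹162,000. Beatrix, Yara, Dora, and Ingrid each take ₹162,000. The remaining share for the deceased Zephyr (₹162,000) is carried to the next generation.
That pool (₹162,000) is divided at the great-grandchildren's generation equally among Tobias, Verity, and Priya: ₹54,000 each.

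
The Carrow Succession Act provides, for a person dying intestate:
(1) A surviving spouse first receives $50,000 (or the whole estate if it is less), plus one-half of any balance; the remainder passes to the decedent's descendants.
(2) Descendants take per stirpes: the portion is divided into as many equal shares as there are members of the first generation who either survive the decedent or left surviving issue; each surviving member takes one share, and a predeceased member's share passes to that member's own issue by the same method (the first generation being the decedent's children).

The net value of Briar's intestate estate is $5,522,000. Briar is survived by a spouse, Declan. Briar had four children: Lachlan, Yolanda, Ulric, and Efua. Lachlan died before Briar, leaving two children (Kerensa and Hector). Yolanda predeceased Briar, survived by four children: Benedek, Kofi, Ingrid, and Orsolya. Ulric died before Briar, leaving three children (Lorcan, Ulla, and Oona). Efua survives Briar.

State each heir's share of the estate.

Declan: $2,786,000; Kerensa: $342,000; Hector: $342,000; Benedek: $171,000; Kofi: $171,000; Ingrid: $171,000; Orsolya: $171,000; Lorcan: $228,000; Ulla: $228,000; Oona: $228,000; Efua: $684,000

Declan first takes $50,000, leaving a balance of $5,472,000. Declan then takes one-half of the balance ($2,736,000), for a total of $2,786,000. The remaining $2,736,000 passes to the descendants.
The descendants' portion ($2,736,000) is divided into 4 shares of $684,000: Efua takes $684,000; Lachlan's $684,000 share passes to Lachlan's issue; Yolanda's $684,000 share passes to Yolanda's issue; Ulric's $684,000 share passes to Ulric's issue.
Lachlan's share ($684,000) is divided into 2 shares of $342,000: Kerensa and Hector each take $342,000.
Yolanda's share ($684,000) is divided into 4 shares of $171,000: Benedek, Kofi, Ingrid, and Orsolya each take $171,000.
Ulric's share ($684,000) is divided into 3 shares of $228,000: Lorcan, Ulla, and Oona each take $228,000.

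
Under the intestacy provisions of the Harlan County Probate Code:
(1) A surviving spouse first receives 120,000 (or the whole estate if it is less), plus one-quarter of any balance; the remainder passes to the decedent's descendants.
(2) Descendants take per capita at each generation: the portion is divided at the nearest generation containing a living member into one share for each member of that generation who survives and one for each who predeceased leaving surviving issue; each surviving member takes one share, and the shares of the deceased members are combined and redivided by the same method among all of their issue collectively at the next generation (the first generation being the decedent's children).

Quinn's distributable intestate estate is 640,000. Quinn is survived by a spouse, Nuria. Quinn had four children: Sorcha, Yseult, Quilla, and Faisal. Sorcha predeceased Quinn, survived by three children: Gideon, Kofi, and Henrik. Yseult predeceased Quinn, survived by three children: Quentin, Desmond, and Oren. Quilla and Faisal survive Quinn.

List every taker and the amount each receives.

Nuria: 250,000; Gideon: 32,500; Kofi: 32,500; Henrik: 32,500; Quentin: 32,500; Desmond: 32,500; Oren: 32,500; Quilla: 97,500; Faisal: 97,500

Nuria first takes 120,000, leaving a balance of 520,000. Nuria then takes one-quarter of the balance (130,000), for a total of 250,000. The remaining 390,000 passes to the descendants.
The descendants' portion (390,000) is divided at the children's generation into 4 shares of 97,500. Quilla and Faisal each take 97,500. The 2 shares of the deceased (Sorcha and Yseult) are combined into a pool of 195,000.
That pool (195,000) is divided at the grandchildren's generation equally among Gideon, Kofi, Henrik, Quentin, Desmond, and Oren: 32,500 each.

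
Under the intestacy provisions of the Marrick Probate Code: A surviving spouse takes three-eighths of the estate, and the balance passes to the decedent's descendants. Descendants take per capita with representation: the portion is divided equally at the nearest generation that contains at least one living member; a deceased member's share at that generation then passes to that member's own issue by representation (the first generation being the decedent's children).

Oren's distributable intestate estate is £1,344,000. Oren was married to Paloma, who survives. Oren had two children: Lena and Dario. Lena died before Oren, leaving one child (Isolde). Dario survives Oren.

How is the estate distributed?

Paloma: £504,000; Isolde: £420,000; Dario: £420,000

Paloma takes three-eighths of £1,344,000 = £504,000. The remaining £840,000 passes to the descendants.
The descendants' portion (£840,000) is divided into 2 shares of £420,000: Dario takes £420,000; Lena's £420,000 share passes to Lena's issue.
Lena's share (£420,000) passes entirely to Isolde.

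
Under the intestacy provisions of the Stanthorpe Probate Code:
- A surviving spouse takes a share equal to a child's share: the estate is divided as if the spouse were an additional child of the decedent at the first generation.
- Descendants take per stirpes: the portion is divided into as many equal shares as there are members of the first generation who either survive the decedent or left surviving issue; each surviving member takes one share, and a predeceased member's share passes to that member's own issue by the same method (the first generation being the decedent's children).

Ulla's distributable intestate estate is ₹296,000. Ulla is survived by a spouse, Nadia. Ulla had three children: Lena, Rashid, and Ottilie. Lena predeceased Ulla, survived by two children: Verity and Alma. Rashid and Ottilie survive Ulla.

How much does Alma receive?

The spouse counts as an additional share at the children's level, so there are 4 primary shares of ₹74,000. Nadia takes one such share (₹74,000).
The children's combined portion (₹222,000) is divided into 3 shares of ₹74,000: Rashid and Ottilie each take ₹74,000; Lena's ₹74,000 share passes to Lena's issue.
Lena's share (₹74,000) is divided into 2 shares of ₹37,000: Verity and Alma each take ₹37,000.

Alma receives ₹37,000.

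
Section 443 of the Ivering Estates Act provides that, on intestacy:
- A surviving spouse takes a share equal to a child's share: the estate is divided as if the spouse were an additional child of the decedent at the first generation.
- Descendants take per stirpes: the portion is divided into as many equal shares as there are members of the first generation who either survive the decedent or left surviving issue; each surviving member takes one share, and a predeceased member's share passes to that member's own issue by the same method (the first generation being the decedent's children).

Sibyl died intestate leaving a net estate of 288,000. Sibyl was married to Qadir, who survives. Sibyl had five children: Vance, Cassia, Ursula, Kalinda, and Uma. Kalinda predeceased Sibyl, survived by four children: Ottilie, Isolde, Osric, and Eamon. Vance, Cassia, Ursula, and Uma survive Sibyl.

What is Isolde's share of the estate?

The spouse counts as an additional share at the children's level, so there are 6 primary shares of 48,000. Qadir takes one such share (48,000).
The children's combined portion (240,000) is divided into 5 shares of 48,000: Vance, Cassia, Ursula, and Uma each take 48,000; Kalinda's 48,000 share passes to Kalinda's issue.
Kalinda's share (48,000) is divided into 4 shares of 12,000: Ottilie, Isolde, Osric, and Eamon each take 12,000.

Isolde receives 12,000.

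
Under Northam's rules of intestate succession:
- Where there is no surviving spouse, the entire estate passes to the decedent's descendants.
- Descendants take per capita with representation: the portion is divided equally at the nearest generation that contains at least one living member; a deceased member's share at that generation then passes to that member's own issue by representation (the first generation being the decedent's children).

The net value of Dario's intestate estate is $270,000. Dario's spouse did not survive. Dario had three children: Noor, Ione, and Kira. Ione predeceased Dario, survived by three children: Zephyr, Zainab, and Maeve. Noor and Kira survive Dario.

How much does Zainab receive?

The entire $270,000 passes to the descendants.
That amount ($270,000) is divided into 3 shares of $90,000: Noor and Kira each take $90,000; Ione's $90,000 share passes to Ione's issue.
Ione's share ($90,000) is divided into 3 shares of $30,000: Zephyr, Zainab, and Maeve each take $30,000.

Zainab receives $30,000.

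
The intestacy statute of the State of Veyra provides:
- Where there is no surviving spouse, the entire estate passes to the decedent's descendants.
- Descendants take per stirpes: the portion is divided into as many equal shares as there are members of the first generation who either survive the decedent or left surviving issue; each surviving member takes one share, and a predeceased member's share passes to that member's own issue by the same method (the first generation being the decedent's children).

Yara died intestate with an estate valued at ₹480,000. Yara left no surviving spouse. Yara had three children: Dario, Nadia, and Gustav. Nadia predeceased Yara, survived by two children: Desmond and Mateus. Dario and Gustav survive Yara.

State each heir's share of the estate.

Dario: ₹160,000; Desmond: ₹80,000; Mateus: ₹80,000; Gustav: ₹160,000

The entire ₹480,000 passes to the descendants.
That amount (₹480,000) is divided into 3 shares of ₹160,000: Dario and Gustav each take ₹160,000; Nadia's ₹160,000 share passes to Nadia's issue.
Nadia's share (₹160,000) is divided into 2 shares of ₹80,000: Desmond and Mateus each take ₹80,000.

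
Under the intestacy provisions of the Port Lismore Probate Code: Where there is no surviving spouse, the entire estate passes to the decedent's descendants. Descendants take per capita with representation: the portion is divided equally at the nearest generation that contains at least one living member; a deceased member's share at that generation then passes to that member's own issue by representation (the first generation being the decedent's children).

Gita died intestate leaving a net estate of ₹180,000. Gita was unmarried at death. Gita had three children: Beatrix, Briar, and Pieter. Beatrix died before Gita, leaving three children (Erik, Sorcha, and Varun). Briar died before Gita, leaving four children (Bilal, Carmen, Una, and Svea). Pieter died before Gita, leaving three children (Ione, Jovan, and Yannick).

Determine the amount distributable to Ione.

The entire ₹180,000 passes to the descendants.
No child survives, so the initial division is made at the grandchildren's generation.
That amount (₹180,000) is divided into 10 shares of ₹18,000: Erik, Sorcha, Varun, Bilal, Carmen, Una, Svea, Ione, Jovan, and Yannick each take ₹18,000.

Ione receives ₹18,000.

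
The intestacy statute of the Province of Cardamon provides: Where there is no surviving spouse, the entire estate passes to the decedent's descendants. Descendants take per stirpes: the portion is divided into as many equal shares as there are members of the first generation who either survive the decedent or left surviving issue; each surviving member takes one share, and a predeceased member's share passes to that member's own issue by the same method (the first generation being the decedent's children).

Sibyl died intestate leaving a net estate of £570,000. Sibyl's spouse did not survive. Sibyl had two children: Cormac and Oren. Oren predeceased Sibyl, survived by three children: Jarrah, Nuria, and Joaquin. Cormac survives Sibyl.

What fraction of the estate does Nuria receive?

Nuria receives 1/6 of the estate.

The entire £570,000 passes to the descendants.
That amount (£570,000) is divided into 2 shares of £285,000: Cormac takes £285,000; Oren's £285,000 share passes to Oren's issue.
Oren's share (£285,000) is divided into 3 shares of £95,000: Jarrah, Nuria, and Joaquin each take £95,000.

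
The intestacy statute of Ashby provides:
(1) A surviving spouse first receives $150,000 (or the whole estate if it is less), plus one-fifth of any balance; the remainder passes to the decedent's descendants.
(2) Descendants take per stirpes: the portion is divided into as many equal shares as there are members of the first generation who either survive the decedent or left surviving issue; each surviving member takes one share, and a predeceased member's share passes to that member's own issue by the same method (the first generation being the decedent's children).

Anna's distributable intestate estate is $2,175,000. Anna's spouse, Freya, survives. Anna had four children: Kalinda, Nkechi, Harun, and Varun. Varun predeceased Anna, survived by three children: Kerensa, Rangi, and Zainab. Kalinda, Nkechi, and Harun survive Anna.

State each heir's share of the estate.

Freya: $555,000; Kalinda: $405,000; Nkechi: $405,000; Harun: $405,000; Kerensa: $135,000; Rangi: $135,000; Zainab: $135,000

Freya first takes $150,000, leaving a balance of $2,025,000. Freya then takes one-fifth of the balance ($405,000), for a total of $555,000. The remaining $1,620,000 passes to the descendants.
The descendants' portion ($1,620,000) is divided into 4 shares of $405,000: Kalinda, Nkechi, and Harun each take $405,000; Varun's $405,000 share passes to Varun's issue.
Varun's share ($405,000) is divided into 3 shares of $135,000: Kerensa, Rangi, and Zainab each take $135,000.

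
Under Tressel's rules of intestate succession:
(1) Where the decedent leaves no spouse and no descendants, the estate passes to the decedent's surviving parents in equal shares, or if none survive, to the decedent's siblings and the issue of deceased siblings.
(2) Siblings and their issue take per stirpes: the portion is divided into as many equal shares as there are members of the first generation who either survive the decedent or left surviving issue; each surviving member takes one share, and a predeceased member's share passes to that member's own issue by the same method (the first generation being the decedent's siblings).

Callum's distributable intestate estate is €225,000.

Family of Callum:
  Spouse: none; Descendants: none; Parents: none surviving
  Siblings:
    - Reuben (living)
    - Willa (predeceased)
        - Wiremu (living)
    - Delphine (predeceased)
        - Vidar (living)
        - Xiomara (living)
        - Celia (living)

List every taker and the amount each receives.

Reuben: €75,000; Wiremu: €75,000; Vidar: €25,000; Xiomara: €25,000; Celia: €25,000

The entire €225,000 passes to the siblings and their issue.
That amount (€225,000) is divided into 3 shares of €75,000: Reuben takes €75,000; Willa's €75,000 share passes to Willa's issue; Delphine's €75,000 share passes to Delphine's issue.
Willa's share (€75,000) passes entirely to Wiremu.
Delphine's share (€75,000) is divided into 3 shares of €25,000: Vidar, Xiomara, and Celia each take €25,000.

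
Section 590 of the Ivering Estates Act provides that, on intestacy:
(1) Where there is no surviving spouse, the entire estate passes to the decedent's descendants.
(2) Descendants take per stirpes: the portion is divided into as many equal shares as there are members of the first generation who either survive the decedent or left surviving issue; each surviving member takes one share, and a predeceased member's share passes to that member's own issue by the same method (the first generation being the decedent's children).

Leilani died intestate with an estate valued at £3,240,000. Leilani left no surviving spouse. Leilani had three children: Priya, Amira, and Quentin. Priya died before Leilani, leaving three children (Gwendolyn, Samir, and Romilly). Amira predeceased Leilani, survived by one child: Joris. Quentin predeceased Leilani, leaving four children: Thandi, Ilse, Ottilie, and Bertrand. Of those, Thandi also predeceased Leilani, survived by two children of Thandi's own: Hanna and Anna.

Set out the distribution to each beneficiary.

Gwendolyn: £360,000; Samir: £360,000; Romilly: £360,000; Joris: £1,080,000; Hanna: £135,000; Anna: £135,000; Ilse: £270,000; Ottilie: £270,000; Bertrand: £270,000

The entire £3,240,000 passes to the descendants.
That amount (£3,240,000) is divided into 3 shares of £1,080,000: Priya's £1,080,000 share passes to Priya's issue; Amira's £1,080,000 share passes to Amira's issue; Quentin's £1,080,000 share passes to Quentin's issue.
Priya's share (£1,080,000) is divided into 3 shares of £360,000: Gwendolyn, Samir, and Romilly each take £360,000.
Amira's share (£1,080,000) passes entirely to Joris.
Quentin's share (£1,080,000) is divided into 4 shares of £270,000: Ilse, Ottilie, and Bertrand each take £270,000; Thandi's £270,000 share passes to Thandi's issue.
Thandi's share (£270,000) is divided into 2 shares of £135,000: Hanna and Anna each take £135,000.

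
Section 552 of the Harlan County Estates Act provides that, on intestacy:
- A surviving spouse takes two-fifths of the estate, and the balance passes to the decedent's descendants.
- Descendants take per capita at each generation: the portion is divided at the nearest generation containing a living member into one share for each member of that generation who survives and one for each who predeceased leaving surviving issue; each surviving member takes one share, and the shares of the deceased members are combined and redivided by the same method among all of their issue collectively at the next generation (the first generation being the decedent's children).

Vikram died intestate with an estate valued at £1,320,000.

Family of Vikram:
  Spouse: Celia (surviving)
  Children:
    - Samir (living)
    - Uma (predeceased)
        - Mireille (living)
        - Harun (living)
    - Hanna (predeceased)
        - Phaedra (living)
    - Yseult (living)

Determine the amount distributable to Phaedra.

Celia takes two-fifths of £1,320,000 = £528,000. The remaining £792,000 passes to the descendants.
The descendants' portion (£792,000) is divided at the children's generation into 4 shares of £198,000. Samir and Yseult each take £198,000. The 2 shares of the deceased (Uma and Hanna) are combined into a pool of £396,000.
That pool (£396,000) is divided at the grandchildren's generation equally among Mireille, Harun, and Phaedra: £132,000 each.

Phaedra receives £132,000.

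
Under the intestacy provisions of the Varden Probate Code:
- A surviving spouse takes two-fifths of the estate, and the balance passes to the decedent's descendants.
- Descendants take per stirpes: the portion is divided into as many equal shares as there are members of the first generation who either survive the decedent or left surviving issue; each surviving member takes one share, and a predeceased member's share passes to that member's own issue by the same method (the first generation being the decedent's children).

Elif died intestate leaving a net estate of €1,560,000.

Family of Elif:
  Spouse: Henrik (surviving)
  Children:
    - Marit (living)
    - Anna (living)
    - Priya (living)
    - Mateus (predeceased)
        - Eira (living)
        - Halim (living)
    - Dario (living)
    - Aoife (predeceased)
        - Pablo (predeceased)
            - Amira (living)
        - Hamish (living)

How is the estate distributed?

Henrik: €624,000; Marit: €156,000; Anna: €156,000; Priya: €156,000; Eira: €78,000; Halim: €78,000; Dario: €156,000; Amira: €78,000; Hamish: €78,000

Henrik takes two-fifths of €1,560,000 = €624,000. The remaining €936,000 passes to the descendants.
The descendants' portion (€936,000) is divided into 6 shares of €156,000: Marit, Anna, Priya, and Dario each take €156,000; Mateus's €156,000 share passes to Mateus's issue; Aoife's €156,000 share passes to Aoife's issue.
Mateus's share (€156,000) is divided into 2 shares of €78,000: Eira and Halim each take €78,000.
Aoife's share (€156,000) is divided into 2 shares of €78,000: Hamish takes €78,000; Pablo's €78,000 share passes to Pablo's issue.
Pablo's share (€78,000) passes entirely to Amira.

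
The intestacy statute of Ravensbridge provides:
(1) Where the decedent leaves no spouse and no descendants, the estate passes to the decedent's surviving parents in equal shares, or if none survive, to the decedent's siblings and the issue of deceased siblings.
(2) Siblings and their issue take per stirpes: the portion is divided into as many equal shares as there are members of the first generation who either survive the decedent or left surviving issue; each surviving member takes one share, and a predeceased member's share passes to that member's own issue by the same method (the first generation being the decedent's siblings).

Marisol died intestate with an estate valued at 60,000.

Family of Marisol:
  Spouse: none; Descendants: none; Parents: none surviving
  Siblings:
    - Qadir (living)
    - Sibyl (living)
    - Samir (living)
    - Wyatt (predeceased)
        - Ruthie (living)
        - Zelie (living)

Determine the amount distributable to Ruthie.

The entire 60,000 passes to the siblings and their issue.
That amount (60,000) is divided into 4 shares of 15,000: Qadir, Sibyl, and Samir each take 15,000; Wyatt's 15,000 share passes to Wyatt's issue.
Wyatt's share (15,000) is divided into 2 shares of 7,500: Ruthie and Zelie each take 7,500.

Ruthie receives 7,500.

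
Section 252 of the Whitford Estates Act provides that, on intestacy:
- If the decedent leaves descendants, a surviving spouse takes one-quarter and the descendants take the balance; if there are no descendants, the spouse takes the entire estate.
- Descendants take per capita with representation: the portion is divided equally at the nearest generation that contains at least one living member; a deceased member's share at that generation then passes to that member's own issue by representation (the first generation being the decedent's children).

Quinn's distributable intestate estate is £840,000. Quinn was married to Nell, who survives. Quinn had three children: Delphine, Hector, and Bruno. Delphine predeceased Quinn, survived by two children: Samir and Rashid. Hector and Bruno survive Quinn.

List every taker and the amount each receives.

Nell takes one-quarter of £840,000 = £210,000. The remaining £630,000 passes to the descendants.
The descendants' portion (£630,000) is divided into 3 shares of £210,000: Hector and Bruno each take £210,000; Delphine's £210,000 share passes to Delphine's issue.
Delphine's share (£210,000) is divided into 2 shares of £105,000: Samir and Rashid each take £105,000.

Nell: £210,000; Samir: £105,000; Rashid: £105,000; Hector: £210,000; Bruno: £210,000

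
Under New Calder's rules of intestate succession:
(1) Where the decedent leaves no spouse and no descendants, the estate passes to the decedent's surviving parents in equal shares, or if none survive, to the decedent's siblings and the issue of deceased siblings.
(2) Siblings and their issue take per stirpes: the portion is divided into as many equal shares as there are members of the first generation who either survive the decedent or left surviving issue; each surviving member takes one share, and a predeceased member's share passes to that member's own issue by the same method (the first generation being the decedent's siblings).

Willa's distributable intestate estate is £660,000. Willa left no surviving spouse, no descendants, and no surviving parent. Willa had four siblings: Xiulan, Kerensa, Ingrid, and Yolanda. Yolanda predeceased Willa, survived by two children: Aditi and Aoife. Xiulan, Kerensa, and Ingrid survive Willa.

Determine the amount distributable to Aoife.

Aoife receives £82,500.

The entire £660,000 passes to the siblings and their issue.
That amount (£660,000) is divided into 4 shares of £165,000: Xiulan, Kerensa, and Ingrid each take £165,000; Yolanda's £165,000 share passes to Yolanda's issue.
Yolanda's share (£165,000) is divided into 2 shares of £82,500: Aditi and Aoife each take £82,500.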